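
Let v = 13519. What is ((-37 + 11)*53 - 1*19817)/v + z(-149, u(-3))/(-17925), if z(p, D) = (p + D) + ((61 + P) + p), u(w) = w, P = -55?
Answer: -75186454/48465615 ≈ -1.5513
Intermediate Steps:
z(p, D) = 6 + D + 2*p (z(p, D) = (p + D) + ((61 - 55) + p) = (D + p) + (6 + p) = 6 + D + 2*p)
((-37 + 11)*53 - 1*19817)/v + z(-149, u(-3))/(-17925) = ((-37 + 11)*53 - 1*19817)/13519 + (6 - 3 + 2*(-149))/(-17925) = (-26*53 - 19817)*(1/13519) + (6 - 3 - 298)*(-1/17925) = (-1378 - 19817)*(1/13519) - 295*(-1/17925) = -21195*1/13519 + 59/3585 = -21195/13519 + 59/3585 = -75186454/48465615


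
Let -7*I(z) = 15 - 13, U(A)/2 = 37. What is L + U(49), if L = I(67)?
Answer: 516/7 ≈ 73.714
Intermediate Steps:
U(A) = 74 (U(A) = 2*37 = 74)
I(z) = -2/7 (I(z) = -(15 - 13)/7 = -⅐*2 = -2/7)
L = -2/7 ≈ -0.28571
L + U(49) = -2/7 + 74 = 516/7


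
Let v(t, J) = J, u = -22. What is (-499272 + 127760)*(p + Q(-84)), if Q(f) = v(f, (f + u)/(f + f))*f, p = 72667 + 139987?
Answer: -78983822712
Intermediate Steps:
p = 212654
Q(f) = -11 + f/2 (Q(f) = ((f - 22)/(f + f))*f = ((-22 + f)/((2*f)))*f = ((-22 + f)*(1/(2*f)))*f = ((-22 + f)/(2*f))*f = -11 + f/2)
(-499272 + 127760)*(p + Q(-84)) = (-499272 + 127760)*(212654 + (-11 + (1/2)*(-84))) = -371512*(212654 + (-11 - 42)) = -371512*(212654 - 53) = -371512*212601 = -78983822712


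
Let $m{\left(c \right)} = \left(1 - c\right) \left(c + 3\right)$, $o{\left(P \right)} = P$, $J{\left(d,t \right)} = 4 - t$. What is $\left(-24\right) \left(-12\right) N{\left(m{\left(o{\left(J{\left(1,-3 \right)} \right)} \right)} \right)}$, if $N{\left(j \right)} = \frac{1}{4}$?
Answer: $72$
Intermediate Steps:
$m{\left(c \right)} = \left(1 - c\right) \left(3 + c\right)$
$N{\left(j \right)} = \frac{1}{4}$
$\left(-24\right) \left(-12\right) N{\left(m{\left(o{\left(J{\left(1,-3 \right)} \right)} \right)} \right)} = \left(-24\right) \left(-12\right) \frac{1}{4} = 288 \cdot \frac{1}{4} = 72$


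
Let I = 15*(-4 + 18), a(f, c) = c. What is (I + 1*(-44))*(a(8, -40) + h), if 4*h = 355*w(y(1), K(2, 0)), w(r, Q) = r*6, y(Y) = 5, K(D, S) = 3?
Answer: 435335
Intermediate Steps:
w(r, Q) = 6*r
I = 210 (I = 15*14 = 210)
h = 5325/2 (h = (355*(6*5))/4 = (355*30)/4 = (1/4)*10650 = 5325/2 ≈ 2662.5)
(I + 1*(-44))*(a(8, -40) + h) = (210 + 1*(-44))*(-40 + 5325/2) = (210 - 44)*(5245/2) = 166*(5245/2) = 435335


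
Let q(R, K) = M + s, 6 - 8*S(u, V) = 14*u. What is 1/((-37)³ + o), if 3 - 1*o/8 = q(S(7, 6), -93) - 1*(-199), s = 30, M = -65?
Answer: -1/51941 ≈ -1.9253e-5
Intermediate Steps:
S(u, V) = ¾ - 7*u/4
q(R, K) = -35 (q(R, K) = -65 + 30 = -35)
o = -1288 (o = 24 - 8*(-35 - 1*(-199)) = 24 - 8*(-35 + 199) = 24 - 8*164 = 24 - 1312 = -1288)
1/((-37)³ + o) = 1/((-37)³ - 1288) = 1/(-50653 - 1288) = 1/(-51941) = -1/51941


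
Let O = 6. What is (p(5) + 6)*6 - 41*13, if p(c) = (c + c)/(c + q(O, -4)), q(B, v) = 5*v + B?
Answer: -1511/3 ≈ -503.67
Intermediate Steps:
q(B, v) = B + 5*v
p(c) = 2*c/(-14 + c) (p(c) = (c + c)/(c + (6 + 5*(-4))) = (2*c)/(c + (6 - 20)) = (2*c)/(c - 14) = (2*c)/(-14 + c) = 2*c/(-14 + c))
(p(5) + 6)*6 - 41*13 = (2*5/(-14 + 5) + 6)*6 - 41*13 = (2*5/(-9) + 6)*6 - 533 = (2*5*(-⅑) + 6)*6 - 533 = (-10/9 + 6)*6 - 533 = (44/9)*6 - 533 = 88/3 - 533 = -1511/3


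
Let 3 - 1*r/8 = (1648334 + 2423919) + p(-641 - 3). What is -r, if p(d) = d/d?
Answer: 32578008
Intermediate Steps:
p(d) = 1
r = -32578008 (r = 24 - 8*((1648334 + 2423919) + 1) = 24 - 8*(4072253 + 1) = 24 - 8*4072254 = 24 - 32578032 = -32578008)
-r = -1*(-32578008) = 32578008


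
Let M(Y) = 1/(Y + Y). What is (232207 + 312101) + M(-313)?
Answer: 340736807/626 ≈ 5.4431e+5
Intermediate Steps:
M(Y) = 1/(2*Y)
(232207 + 312101) + M(-313) = (232207 + 312101) + (1/2)/(-313) = 544308 + (1/2)*(-1/313) = 544308 - 1/626 = 340736807/626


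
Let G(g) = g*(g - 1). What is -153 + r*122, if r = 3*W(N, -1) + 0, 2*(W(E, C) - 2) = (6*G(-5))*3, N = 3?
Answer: 99399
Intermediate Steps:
G(g) = g*(-1 + g)
W(E, C) = 272 (W(E, C) = 2 + ((6*(-5*(-1 - 5)))*3)/2 = 2 + ((6*(-5*(-6)))*3)/2 = 2 + ((6*30)*3)/2 = 2 + (180*3)/2 = 2 + (1/2)*540 = 2 + 270 = 272)
r = 816 (r = 3*272 + 0 = 816 + 0 = 816)
-153 + r*122 = -153 + 816*122 = -153 + 99552 = 99399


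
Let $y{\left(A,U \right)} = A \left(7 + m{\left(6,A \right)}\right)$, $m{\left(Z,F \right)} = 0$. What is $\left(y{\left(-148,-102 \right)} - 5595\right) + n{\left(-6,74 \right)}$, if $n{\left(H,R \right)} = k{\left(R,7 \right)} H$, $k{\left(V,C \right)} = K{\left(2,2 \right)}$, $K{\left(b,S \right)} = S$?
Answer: $-6643$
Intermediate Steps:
$y{\left(A,U \right)} = 7 A$ ($y{\left(A,U \right)} = A \left(7 + 0\right) = A 7 = 7 A$)
$k{\left(V,C \right)} = 2$
$n{\left(H,R \right)} = 2 H$
$\left(y{\left(-148,-102 \right)} - 5595\right) + n{\left(-6,74 \right)} = \left(7 \left(-148\right) - 5595\right) + 2 \left(-6\right) = \left(-1036 - 5595\right) - 12 = -6631 - 12 = -6643$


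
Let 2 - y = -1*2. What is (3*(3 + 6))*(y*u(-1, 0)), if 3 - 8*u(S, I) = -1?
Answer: 54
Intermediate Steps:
u(S, I) = 1/2 (u(S, I) = 3/8 - 1/8*(-1) = 3/8 + 1/8 = 1/2)
y = 4 (y = 2 - (-1)*2 = 2 - 1*(-2) = 2 + 2 = 4)
(3*(3 + 6))*(y*u(-1, 0)) = (3*(3 + 6))*(4*(1/2)) = (3*9)*2 = 27*2 = 54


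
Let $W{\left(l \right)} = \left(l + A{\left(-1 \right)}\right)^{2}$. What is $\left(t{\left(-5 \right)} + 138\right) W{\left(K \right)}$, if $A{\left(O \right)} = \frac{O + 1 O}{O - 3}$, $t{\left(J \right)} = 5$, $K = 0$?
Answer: $\frac{143}{4} \approx 35.75$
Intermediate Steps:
$A{\left(O \right)} = \frac{2 O}{-3 + O}$ ($A{\left(O \right)} = \frac{O + O}{-3 + O} = \frac{2 O}{-3 + O}$)
$W{\left(l \right)} = \left(\frac{1}{2} + l\right)^{2}$ ($W{\left(l \right)} = \left(l + 2 \left(-1\right) \frac{1}{-3 - 1}\right)^{2} = \left(l + 2 \left(-1\right) \frac{1}{-4}\right)^{2} = \left(l + 2 \left(-1\right) \left(- \frac{1}{4}\right)\right)^{2} = \left(l + \frac{1}{2}\right)^{2} = \left(\frac{1}{2} + l\right)^{2}$)
$\left(t{\left(-5 \right)} + 138\right) W{\left(K \right)} = \left(5 + 138\right) \frac{\left(1 + 2 \cdot 0\right)^{2}}{4} = 143 \frac{\left(1 + 0\right)^{2}}{4} = 143 \frac{1^{2}}{4} = 143 \cdot \frac{1}{4} \cdot 1 = 143 \cdot \frac{1}{4} = \frac{143}{4}$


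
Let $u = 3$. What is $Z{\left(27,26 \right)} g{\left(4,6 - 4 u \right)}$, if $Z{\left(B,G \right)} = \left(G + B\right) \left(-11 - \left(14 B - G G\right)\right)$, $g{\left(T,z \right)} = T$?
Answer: $60844$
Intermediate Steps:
$Z{\left(B,G \right)} = \left(B + G\right) \left(-11 + G^{2} - 14 B\right)$ ($Z{\left(B,G \right)} = \left(B + G\right) \left(-11 - \left(- G^{2} + 14 B\right)\right) = \left(B + G\right) \left(-11 + G^{2} - 14 B\right)$)
$Z{\left(27,26 \right)} g{\left(4,6 - 4 u \right)} = \left(26^{3} - 14 \cdot 27^{2} - 297 - 286 + 27 \cdot 26^{2} - 378 \cdot 26\right) 4 = \left(17576 - 10206 - 297 - 286 + 27 \cdot 676 - 9828\right) 4 = \left(17576 - 10206 - 297 - 286 + 18252 - 9828\right) 4 = 15211 \cdot 4 = 60844$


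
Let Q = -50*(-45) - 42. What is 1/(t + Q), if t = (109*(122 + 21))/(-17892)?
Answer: 17892/39489949 ≈ 0.00045308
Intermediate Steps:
Q = 2208 (Q = 2250 - 42 = 2208)
t = -15587/17892 (t = (109*143)*(-1/17892) = 15587*(-1/17892) = -15587/17892 ≈ -0.87117)
1/(t + Q) = 1/(-15587/17892 + 2208) = 1/(39489949/17892) = 17892/39489949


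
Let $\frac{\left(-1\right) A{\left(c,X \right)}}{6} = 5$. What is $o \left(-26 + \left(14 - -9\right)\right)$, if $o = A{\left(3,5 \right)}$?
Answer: $90$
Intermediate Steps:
$A{\left(c,X \right)} = -30$ ($A{\left(c,X \right)} = \left(-6\right) 5 = -30$)
$o = -30$
$o \left(-26 + \left(14 - -9\right)\right) = - 30 \left(-26 + \left(14 - -9\right)\right) = - 30 \left(-26 + \left(14 + 9\right)\right) = - 30 \left(-26 + 23\right) = \left(-30\right) \left(-3\right) = 90$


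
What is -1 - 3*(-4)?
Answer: 11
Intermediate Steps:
-1 - 3*(-4) = -1 + 12 = 11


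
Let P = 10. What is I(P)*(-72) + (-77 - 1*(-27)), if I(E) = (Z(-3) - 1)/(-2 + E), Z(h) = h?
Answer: -14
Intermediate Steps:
I(E) = -4/(-2 + E) (I(E) = (-3 - 1)/(-2 + E) = -4/(-2 + E))
I(P)*(-72) + (-77 - 1*(-27)) = -4/(-2 + 10)*(-72) + (-77 - 1*(-27)) = -4/8*(-72) + (-77 + 27) = -4*1/8*(-72) - 50 = -1/2*(-72) - 50 = 36 - 50 = -14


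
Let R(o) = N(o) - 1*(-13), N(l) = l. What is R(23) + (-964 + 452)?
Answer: -476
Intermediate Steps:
R(o) = 13 + o (R(o) = o - 1*(-13) = o + 13 = 13 + o)
R(23) + (-964 + 452) = (13 + 23) + (-964 + 452) = 36 - 512 = -476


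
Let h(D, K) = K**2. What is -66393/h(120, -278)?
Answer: -66393/77284 ≈ -0.85908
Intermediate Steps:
-66393/h(120, -278) = -66393/((-278)**2) = -66393/77284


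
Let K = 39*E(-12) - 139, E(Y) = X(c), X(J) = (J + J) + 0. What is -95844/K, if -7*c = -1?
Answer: 670908/895 ≈ 749.62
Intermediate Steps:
c = ⅐ (c = -⅐*(-1) = ⅐ ≈ 0.14286)
X(J) = 2*J (X(J) = 2*J + 0 = 2*J)
E(Y) = 2/7 (E(Y) = 2*(⅐) = 2/7)
K = -895/7 (K = 39*(2/7) - 139 = 78/7 - 139 = -895/7 ≈ -127.86)
-95844/K = -95844/(-895/7) = -95844*(-7/895) = 670908/895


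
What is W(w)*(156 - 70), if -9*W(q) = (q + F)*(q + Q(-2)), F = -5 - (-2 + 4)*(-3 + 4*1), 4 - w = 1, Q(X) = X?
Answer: 344/9 ≈ 38.222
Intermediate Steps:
w = 3 (w = 4 - 1*1 = 4 - 1 = 3)
F = -7 (F = -5 - 2*(-3 + 4) = -5 - 2 = -7)
W(q) = -(-7 + q)*(-2 + q)/9 (W(q) = -(q - 7)*(q - 2)/9 = -(-7 + q)*(-2 + q)/9)
W(w)*(156 - 70) = (-14/9 + 3 - 1/9*3**2)*(156 - 70) = (-14/9 + 3 - 1/9*9)*86 = (-14/9 + 3 - 1)*86 = (4/9)*86 = 344/9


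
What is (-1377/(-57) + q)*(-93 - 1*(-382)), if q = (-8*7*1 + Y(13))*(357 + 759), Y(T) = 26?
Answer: -183706029/19 ≈ -9.6687e+6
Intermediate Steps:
q = -33480 (q = (-8*7*1 + 26)*(357 + 759) = (-56*1 + 26)*1116 = (-56 + 26)*1116 = -30*1116 = -33480)
(-1377/(-57) + q)*(-93 - 1*(-382)) = (-1377/(-57) - 33480)*(-93 - 1*(-382)) = (-1377*(-1/57) - 33480)*(-93 + 382) = (459/19 - 33480)*289 = -635661/19*289 = -183706029/19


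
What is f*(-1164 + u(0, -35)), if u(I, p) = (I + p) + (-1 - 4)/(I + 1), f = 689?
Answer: -829556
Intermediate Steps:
u(I, p) = I + p - 5/(1 + I) (u(I, p) = (I + p) - 5/(1 + I) = I + p - 5/(1 + I))
f*(-1164 + u(0, -35)) = 689*(-1164 + (-5 + 0 - 35 + 0**2 + 0*(-35))/(1 + 0)) = 689*(-1164 + (-5 + 0 - 35 + 0 + 0)/1) = 689*(-1164 + 1*(-40)) = 689*(-1164 - 40) = 689*(-1204) = -829556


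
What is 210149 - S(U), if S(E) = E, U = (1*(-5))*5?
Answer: 210174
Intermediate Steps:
U = -25 (U = -5*5 = -25)
210149 - S(U) = 210149 - 1*(-25) = 210149 + 25 = 210174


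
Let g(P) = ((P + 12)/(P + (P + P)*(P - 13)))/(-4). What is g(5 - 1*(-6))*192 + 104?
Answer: 1512/11 ≈ 137.45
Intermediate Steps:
g(P) = -(12 + P)/(4*(P + 2*P*(-13 + P))) (g(P) = ((12 + P)/(P + (2*P)*(-13 + P)))*(-¼) = ((12 + P)/(P + 2*P*(-13 + P)))*(-¼) = -(12 + P)/(4*(P + 2*P*(-13 + P))))
g(5 - 1*(-6))*192 + 104 = ((-12 - (5 - 1*(-6)))/(4*(5 - 1*(-6))*(-25 + 2*(5 - 1*(-6)))))*192 + 104 = ((-12 - (5 + 6))/(4*(5 + 6)*(-25 + 2*(5 + 6))))*192 + 104 = ((¼)*(-12 - 1*11)/(11*(-25 + 2*11)))*192 + 104 = ((¼)*(1/11)*(-12 - 11)/(-25 + 22))*192 + 104 = ((¼)*(1/11)*(-23)/(-3))*192 + 104 = ((¼)*(1/11)*(-⅓)*(-23))*192 + 104 = (23/132)*192 + 104 = 368/11 + 104 = 1512/11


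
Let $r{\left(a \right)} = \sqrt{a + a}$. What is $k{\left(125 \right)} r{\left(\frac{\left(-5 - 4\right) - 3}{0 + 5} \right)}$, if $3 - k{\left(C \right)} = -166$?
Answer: $\frac{338 i \sqrt{30}}{5} \approx 370.26 i$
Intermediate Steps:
$k{\left(C \right)} = 169$ ($k{\left(C \right)} = 3 - -166 = 3 + 166 = 169$)
$r{\left(a \right)} = \sqrt{2} \sqrt{a}$ ($r{\left(a \right)} = \sqrt{2 a} = \sqrt{2} \sqrt{a}$)
$k{\left(125 \right)} r{\left(\frac{\left(-5 - 4\right) - 3}{0 + 5} \right)} = 169 \sqrt{2} \sqrt{\frac{\left(-5 - 4\right) - 3}{0 + 5}} = 169 \sqrt{2} \sqrt{\frac{\left(-5 - 4\right) - 3}{5}} = 169 \sqrt{2} \sqrt{\left(-9 - 3\right) \frac{1}{5}} = 169 \sqrt{2} \sqrt{\left(-12\right) \frac{1}{5}} = 169 \sqrt{2} \sqrt{- \frac{12}{5}} = 169 \sqrt{2} \frac{2 i \sqrt{15}}{5} = 169 \frac{2 i \sqrt{30}}{5} = \frac{338 i \sqrt{30}}{5}$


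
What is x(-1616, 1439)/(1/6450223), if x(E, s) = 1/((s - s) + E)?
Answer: -6450223/1616 ≈ -3991.5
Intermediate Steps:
x(E, s) = 1/E (x(E, s) = 1/(0 + E) = 1/E)
x(-1616, 1439)/(1/6450223) = 1/((-1616)*(1/6450223)) = -1/(1616*1/6450223) = -1/1616*6450223 = -6450223/1616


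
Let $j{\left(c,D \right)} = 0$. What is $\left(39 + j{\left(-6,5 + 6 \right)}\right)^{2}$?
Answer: $1521$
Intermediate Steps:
$\left(39 + j{\left(-6,5 + 6 \right)}\right)^{2} = \left(39 + 0\right)^{2} = 39^{2} = 1521$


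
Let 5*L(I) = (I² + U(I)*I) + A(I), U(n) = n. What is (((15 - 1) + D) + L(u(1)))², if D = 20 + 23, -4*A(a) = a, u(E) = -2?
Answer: 344569/100 ≈ 3445.7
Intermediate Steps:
A(a) = -a/4
D = 43
L(I) = -I/20 + 2*I²/5 (L(I) = ((I² + I*I) - I/4)/5 = ((I² + I²) - I/4)/5 = (2*I² - I/4)/5 = -I/20 + 2*I²/5)
(((15 - 1) + D) + L(u(1)))² = (((15 - 1) + 43) + (1/20)*(-2)*(-1 + 8*(-2)))² = ((14 + 43) + (1/20)*(-2)*(-1 - 16))² = (57 + (1/20)*(-2)*(-17))² = (57 + 17/10)² = (587/10)² = 344569/100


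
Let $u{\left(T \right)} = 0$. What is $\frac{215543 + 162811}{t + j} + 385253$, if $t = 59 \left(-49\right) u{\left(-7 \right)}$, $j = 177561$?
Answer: $\frac{22802095429}{59187} \approx 3.8526 \cdot 10^{5}$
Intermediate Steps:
$t = 0$ ($t = 59 \left(-49\right) 0 = \left(-2891\right) 0 = 0$)
$\frac{215543 + 162811}{t + j} + 385253 = \frac{215543 + 162811}{0 + 177561} + 385253 = \frac{378354}{177561} + 385253 = 378354 \cdot \frac{1}{177561} + 385253 = \frac{126118}{59187} + 385253 = \frac{22802095429}{59187}$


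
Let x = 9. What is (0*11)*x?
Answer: 0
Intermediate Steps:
(0*11)*x = (0*11)*9 = 0*9 = 0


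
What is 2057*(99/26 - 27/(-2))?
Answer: 462825/13 ≈ 35602.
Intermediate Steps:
2057*(99/26 - 27/(-2)) = 2057*(99*(1/26) - 27*(-1/2)) = 2057*(99/26 + 27/2) = 2057*(225/13) = 462825/13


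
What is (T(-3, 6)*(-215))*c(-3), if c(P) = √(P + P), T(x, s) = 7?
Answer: -1505*I*√6 ≈ -3686.5*I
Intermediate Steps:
c(P) = √2*√P (c(P) = √(2*P) = √2*√P)
(T(-3, 6)*(-215))*c(-3) = (7*(-215))*(√2*√(-3)) = -1505*√2*I*√3 = -1505*I*√6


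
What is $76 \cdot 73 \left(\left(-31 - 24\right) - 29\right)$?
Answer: $-466032$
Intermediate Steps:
$76 \cdot 73 \left(\left(-31 - 24\right) - 29\right) = 5548 \left(-55 - 29\right) = 5548 \left(-84\right) = -466032$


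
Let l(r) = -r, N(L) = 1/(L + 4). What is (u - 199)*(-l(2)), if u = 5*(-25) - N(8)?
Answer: -3889/6 ≈ -648.17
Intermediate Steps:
N(L) = 1/(4 + L)
u = -1501/12 (u = 5*(-25) - 1/(4 + 8) = -125 - 1/12 = -1501/12 ≈ -125.08)
(u - 199)*(-l(2)) = (-1501/12 - 199)*(-(-1)*2) = -(-3889)*(-2)/12 = -3889/12*2 = -3889/6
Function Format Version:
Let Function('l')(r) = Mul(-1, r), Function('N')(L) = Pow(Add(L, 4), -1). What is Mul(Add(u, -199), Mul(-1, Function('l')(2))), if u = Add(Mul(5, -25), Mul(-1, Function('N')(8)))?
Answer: Rational(-3889, 6) ≈ -648.17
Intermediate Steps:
Function('N')(L) = Pow(Add(4, L), -1)
u = Rational(-1501, 12) (u = Add(Mul(5, -25), Mul(-1, Pow(Add(4, 8), -1))) = Add(-125, Mul(-1, Pow(12, -1))) = Add(-125, Mul(-1, Rational(1, 12))) = Add(-125, Rational(-1, 12)) = Rational(-1501, 12) ≈ -125.08)
Mul(Add(u, -199), Mul(-1, Function('l')(2))) = Mul(Add(Rational(-1501, 12), -199), Mul(-1, Mul(-1, 2))) = Mul(Rational(-3889, 12), Mul(-1, -2)) = Mul(Rational(-3889, 12), 2) = Rational(-3889, 6)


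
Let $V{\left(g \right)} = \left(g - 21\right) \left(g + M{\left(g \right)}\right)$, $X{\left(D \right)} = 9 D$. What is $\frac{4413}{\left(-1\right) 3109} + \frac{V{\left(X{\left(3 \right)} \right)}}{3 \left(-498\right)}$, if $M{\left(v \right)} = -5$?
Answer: $- \frac{1167235}{774141} \approx -1.5078$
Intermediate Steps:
$V{\left(g \right)} = \left(-21 + g\right) \left(-5 + g\right)$ ($V{\left(g \right)} = \left(g - 21\right) \left(g - 5\right) = \left(-21 + g\right) \left(-5 + g\right)$)
$\frac{4413}{\left(-1\right) 3109} + \frac{V{\left(X{\left(3 \right)} \right)}}{3 \left(-498\right)} = \frac{4413}{\left(-1\right) 3109} + \frac{105 + \left(9 \cdot 3\right)^{2} - 26 \cdot 9 \cdot 3}{3 \left(-498\right)} = \frac{4413}{-3109} + \frac{105 + 27^{2} - 702}{-1494} = 4413 \left(- \frac{1}{3109}\right) + \left(105 + 729 - 702\right) \left(- \frac{1}{1494}\right) = - \frac{4413}{3109} + 132 \left(- \frac{1}{1494}\right) = - \frac{4413}{3109} - \frac{22}{249} = - \frac{1167235}{774141}$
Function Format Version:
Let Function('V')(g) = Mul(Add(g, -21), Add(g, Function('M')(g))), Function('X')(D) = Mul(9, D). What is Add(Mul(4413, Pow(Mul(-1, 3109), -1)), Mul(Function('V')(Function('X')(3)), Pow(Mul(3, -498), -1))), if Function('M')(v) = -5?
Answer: Rational(-1167235, 774141) ≈ -1.5078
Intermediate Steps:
Function('V')(g) = Mul(Add(-21, g), Add(-5, g)) (Function('V')(g) = Mul(Add(g, -21), Add(g, -5)) = Mul(Add(-21, g), Add(-5, g)))
Add(Mul(4413, Pow(Mul(-1, 3109), -1)), Mul(Function('V')(Function('X')(3)), Pow(Mul(3, -498), -1))) = Add(Mul(4413, Pow(Mul(-1, 3109), -1)), Mul(Add(105, Pow(Mul(9, 3), 2), Mul(-26, Mul(9, 3))), Pow(Mul(3, -498), -1))) = Add(Mul(4413, Pow(-3109, -1)), Mul(Add(105, Pow(27, 2), Mul(-26, 27)), Pow(-1494, -1))) = Add(Mul(4413, Rational(-1, 3109)), Mul(Add(105, 729, -702), Rational(-1, 1494))) = Add(Rational(-4413, 3109), Mul(132, Rational(-1, 1494))) = Add(Rational(-4413, 3109), Rational(-22, 249)) = Rational(-1167235, 774141)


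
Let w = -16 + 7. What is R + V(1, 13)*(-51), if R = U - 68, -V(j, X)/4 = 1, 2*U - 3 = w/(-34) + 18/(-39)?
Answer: 121463/884 ≈ 137.40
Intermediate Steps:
w = -9
U = 1239/884 (U = 3/2 + (-9/(-34) + 18/(-39))/2 = 3/2 + (-9*(-1/34) + 18*(-1/39))/2 = 3/2 + (9/34 - 6/13)/2 = 3/2 + (1/2)*(-87/442) = 3/2 - 87/884 = 1239/884 ≈ 1.4016)
V(j, X) = -4 (V(j, X) = -4*1 = -4)
R = -58873/884 (R = 1239/884 - 68 = -58873/884 ≈ -66.598)
R + V(1, 13)*(-51) = -58873/884 - 4*(-51) = -58873/884 + 204 = 121463/884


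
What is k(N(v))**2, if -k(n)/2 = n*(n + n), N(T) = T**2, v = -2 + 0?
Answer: 4096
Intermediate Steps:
v = -2
k(n) = -4*n**2 (k(n) = -2*n*(n + n) = -2*n*2*n = -4*n**2)
k(N(v))**2 = (-4*((-2)**2)**2)**2 = (-4*4**2)**2 = (-4*16)**2 = (-64)**2 = 4096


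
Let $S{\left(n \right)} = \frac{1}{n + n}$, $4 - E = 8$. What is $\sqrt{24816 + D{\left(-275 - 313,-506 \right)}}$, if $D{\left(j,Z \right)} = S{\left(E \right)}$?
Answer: $\frac{\sqrt{397054}}{4} \approx 157.53$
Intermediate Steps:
$E = -4$ ($E = 4 - 8 = -4$)
$S{\left(n \right)} = \frac{1}{2 n}$
$D{\left(j,Z \right)} = - \frac{1}{8}$ ($D{\left(j,Z \right)} = \frac{1}{2 \left(-4\right)} = \frac{1}{2} \left(- \frac{1}{4}\right) = - \frac{1}{8}$)
$\sqrt{24816 + D{\left(-275 - 313,-506 \right)}} = \sqrt{24816 - \frac{1}{8}} = \sqrt{\frac{198527}{8}} = \frac{\sqrt{397054}}{4}$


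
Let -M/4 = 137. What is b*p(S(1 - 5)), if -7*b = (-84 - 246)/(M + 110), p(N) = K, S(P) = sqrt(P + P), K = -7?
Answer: 55/73 ≈ 0.75342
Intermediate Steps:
M = -548 (M = -4*137 = -548)
S(P) = sqrt(2)*sqrt(P) (S(P) = sqrt(2*P) = sqrt(2)*sqrt(P))
p(N) = -7
b = -55/511 (b = -(-84 - 246)/(7*(-548 + 110)) = -(-330)/(7*(-438)) = -(-330)*(-1)/(7*438) = -1/7*55/73 = -55/511 ≈ -0.10763)
b*p(S(1 - 5)) = -55/511*(-7) = 55/73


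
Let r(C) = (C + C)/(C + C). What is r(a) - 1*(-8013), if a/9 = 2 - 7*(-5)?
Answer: 8014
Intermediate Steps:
a = 333 (a = 9*(2 - 7*(-5)) = 9*(2 + 35) = 9*37 = 333)
r(C) = 1 (r(C) = (2*C)/((2*C)) = (2*C)*(1/(2*C)) = 1)
r(a) - 1*(-8013) = 1 - 1*(-8013) = 1 + 8013 = 8014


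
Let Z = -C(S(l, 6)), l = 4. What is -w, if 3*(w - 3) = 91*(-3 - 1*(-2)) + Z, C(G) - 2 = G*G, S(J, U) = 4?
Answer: 100/3 ≈ 33.333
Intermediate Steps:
C(G) = 2 + G² (C(G) = 2 + G*G = 2 + G²)
Z = -18 (Z = -(2 + 4²) = -(2 + 16) = -1*18 = -18)
w = -100/3 (w = 3 + (91*(-3 - 1*(-2)) - 18)/3 = 3 + (91*(-3 + 2) - 18)/3 = 3 + (91*(-1) - 18)/3 = 3 + (-91 - 18)/3 = 3 + (⅓)*(-109) = 3 - 109/3 = -100/3 ≈ -33.333)
-w = -1*(-100/3) = 100/3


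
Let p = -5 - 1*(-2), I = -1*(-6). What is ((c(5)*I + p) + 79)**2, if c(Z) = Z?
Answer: 11236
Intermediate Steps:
I = 6
p = -3 (p = -5 + 2 = -3)
((c(5)*I + p) + 79)**2 = ((5*6 - 3) + 79)**2 = ((30 - 3) + 79)**2 = (27 + 79)**2 = 106**2 = 11236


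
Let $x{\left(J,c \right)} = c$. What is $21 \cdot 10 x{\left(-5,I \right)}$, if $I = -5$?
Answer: $-1050$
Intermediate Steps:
$21 \cdot 10 x{\left(-5,I \right)} = 21 \cdot 10 \left(-5\right) = 210 \left(-5\right) = -1050$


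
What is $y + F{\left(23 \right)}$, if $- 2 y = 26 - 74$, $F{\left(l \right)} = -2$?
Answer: $22$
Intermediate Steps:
$y = 24$ ($y = - \frac{26 - 74}{2} = \left(- \frac{1}{2}\right) \left(-48\right) = 24$)
$y + F{\left(23 \right)} = 24 - 2 = 22$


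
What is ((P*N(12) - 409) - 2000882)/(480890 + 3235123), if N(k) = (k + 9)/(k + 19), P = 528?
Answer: -20676311/38398801 ≈ -0.53846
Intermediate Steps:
N(k) = (9 + k)/(19 + k)
((P*N(12) - 409) - 2000882)/(480890 + 3235123) = ((528*((9 + 12)/(19 + 12)) - 409) - 2000882)/(480890 + 3235123) = ((528*(21/31) - 409) - 2000882)/3716013 = ((528*((1/31)*21) - 409) - 2000882)*(1/3716013) = ((528*(21/31) - 409) - 2000882)*(1/3716013) = ((11088/31 - 409) - 2000882)*(1/3716013) = (-1591/31 - 2000882)*(1/3716013) = -62028933/31*1/3716013 = -20676311/38398801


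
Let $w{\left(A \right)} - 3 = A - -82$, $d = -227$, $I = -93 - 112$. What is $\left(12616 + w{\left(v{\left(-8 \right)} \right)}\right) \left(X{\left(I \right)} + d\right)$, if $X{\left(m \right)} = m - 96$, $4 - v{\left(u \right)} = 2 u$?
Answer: $-6716688$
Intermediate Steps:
$v{\left(u \right)} = 4 - 2 u$
$I = -205$
$X{\left(m \right)} = -96 + m$ ($X{\left(m \right)} = m - 96 = -96 + m$)
$w{\left(A \right)} = 85 + A$ ($w{\left(A \right)} = 3 + \left(A - -82\right) = 3 + \left(A + 82\right) = 3 + \left(82 + A\right) = 85 + A$)
$\left(12616 + w{\left(v{\left(-8 \right)} \right)}\right) \left(X{\left(I \right)} + d\right) = \left(12616 + \left(85 + \left(4 - -16\right)\right)\right) \left(\left(-96 - 205\right) - 227\right) = \left(12616 + \left(85 + \left(4 + 16\right)\right)\right) \left(-301 - 227\right) = \left(12616 + \left(85 + 20\right)\right) \left(-528\right) = \left(12616 + 105\right) \left(-528\right) = 12721 \left(-528\right) = -6716688$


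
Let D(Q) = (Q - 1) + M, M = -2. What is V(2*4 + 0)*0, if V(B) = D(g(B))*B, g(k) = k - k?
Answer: 0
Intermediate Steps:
g(k) = 0
D(Q) = -3 + Q (D(Q) = (Q - 1) - 2 = (-1 + Q) - 2 = -3 + Q)
V(B) = -3*B (V(B) = (-3 + 0)*B = -3*B)
V(2*4 + 0)*0 = -3*(2*4 + 0)*0 = -3*(8 + 0)*0 = -3*8*0 = -24*0 = 0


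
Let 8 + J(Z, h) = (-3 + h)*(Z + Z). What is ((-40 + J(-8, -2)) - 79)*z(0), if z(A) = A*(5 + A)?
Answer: 0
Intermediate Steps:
J(Z, h) = -8 + 2*Z*(-3 + h) (J(Z, h) = -8 + (-3 + h)*(Z + Z) = -8 + (-3 + h)*(2*Z) = -8 + 2*Z*(-3 + h))
((-40 + J(-8, -2)) - 79)*z(0) = ((-40 + (-8 - 6*(-8) + 2*(-8)*(-2))) - 79)*(0*(5 + 0)) = ((-40 + (-8 + 48 + 32)) - 79)*(0*5) = ((-40 + 72) - 79)*0 = (32 - 79)*0 = -47*0 = 0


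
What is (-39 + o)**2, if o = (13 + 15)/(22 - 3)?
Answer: 508369/361 ≈ 1408.2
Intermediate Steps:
o = 28/19 ≈ 1.4737
(-39 + o)**2 = (-39 + 28/19)**2 = (-713/19)**2 = 508369/361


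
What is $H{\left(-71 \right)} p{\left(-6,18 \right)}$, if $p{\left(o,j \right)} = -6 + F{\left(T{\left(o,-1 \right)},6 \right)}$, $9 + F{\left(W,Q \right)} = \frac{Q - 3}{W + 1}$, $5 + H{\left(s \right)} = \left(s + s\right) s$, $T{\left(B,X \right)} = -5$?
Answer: $- \frac{634851}{4} \approx -1.5871 \cdot 10^{5}$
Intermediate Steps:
$H{\left(s \right)} = -5 + 2 s^{2}$ ($H{\left(s \right)} = -5 + \left(s + s\right) s = -5 + 2 s s = -5 + 2 s^{2}$)
$F{\left(W,Q \right)} = -9 + \frac{-3 + Q}{1 + W}$ ($F{\left(W,Q \right)} = -9 + \frac{Q - 3}{W + 1} = -9 + \frac{-3 + Q}{1 + W}$)
$p{\left(o,j \right)} = - \frac{63}{4}$ ($p{\left(o,j \right)} = -6 + \frac{-12 + 6 - -45}{1 - 5} = -6 + \frac{-12 + 6 + 45}{-4} = -6 - \frac{39}{4} = - \frac{63}{4}$)
$H{\left(-71 \right)} p{\left(-6,18 \right)} = \left(-5 + 2 \left(-71\right)^{2}\right) \left(- \frac{63}{4}\right) = \left(-5 + 2 \cdot 5041\right) \left(- \frac{63}{4}\right) = \left(-5 + 10082\right) \left(- \frac{63}{4}\right) = 10077 \left(- \frac{63}{4}\right) = - \frac{634851}{4}$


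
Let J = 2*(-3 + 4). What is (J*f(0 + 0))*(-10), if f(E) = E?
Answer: 0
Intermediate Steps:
J = 2 (J = 2*1 = 2)
(J*f(0 + 0))*(-10) = (2*(0 + 0))*(-10) = (2*0)*(-10) = 0*(-10) = 0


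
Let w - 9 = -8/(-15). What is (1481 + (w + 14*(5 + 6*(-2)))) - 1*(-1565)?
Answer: 44363/15 ≈ 2957.5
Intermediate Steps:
w = 143/15 (w = 9 - 8/(-15) = 9 - 8*(-1/15) = 9 + 8/15 = 143/15 ≈ 9.5333)
(1481 + (w + 14*(5 + 6*(-2)))) - 1*(-1565) = (1481 + (143/15 + 14*(5 + 6*(-2)))) - 1*(-1565) = (1481 + (143/15 + 14*(5 - 12))) + 1565 = (1481 + (143/15 + 14*(-7))) + 1565 = (1481 + (143/15 - 98)) + 1565 = (1481 - 1327/15) + 1565 = 20888/15 + 1565 = 44363/15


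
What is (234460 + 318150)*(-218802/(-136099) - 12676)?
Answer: -953236844338420/136099 ≈ -7.0040e+9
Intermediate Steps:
(234460 + 318150)*(-218802/(-136099) - 12676) = 552610*(-218802*(-1/136099) - 12676) = 552610*(218802/136099 - 12676) = 552610*(-1724972122/136099) = -953236844338420/136099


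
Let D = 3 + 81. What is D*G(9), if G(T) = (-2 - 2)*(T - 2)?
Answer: -2352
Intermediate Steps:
G(T) = 8 - 4*T (G(T) = -4*(-2 + T) = 8 - 4*T)
D = 84
D*G(9) = 84*(8 - 4*9) = 84*(8 - 36) = 84*(-28) = -2352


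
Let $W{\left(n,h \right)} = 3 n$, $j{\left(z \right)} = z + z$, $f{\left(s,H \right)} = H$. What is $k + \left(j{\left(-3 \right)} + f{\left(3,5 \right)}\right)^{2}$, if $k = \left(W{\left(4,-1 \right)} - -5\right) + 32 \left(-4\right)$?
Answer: $-110$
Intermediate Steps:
$j{\left(z \right)} = 2 z$
$k = -111$ ($k = \left(3 \cdot 4 - -5\right) + 32 \left(-4\right) = \left(12 + 5\right) - 128 = 17 - 128 = -111$)
$k + \left(j{\left(-3 \right)} + f{\left(3,5 \right)}\right)^{2} = -111 + \left(2 \left(-3\right) + 5\right)^{2} = -111 + \left(-6 + 5\right)^{2} = -111 + \left(-1\right)^{2} = -111 + 1 = -110$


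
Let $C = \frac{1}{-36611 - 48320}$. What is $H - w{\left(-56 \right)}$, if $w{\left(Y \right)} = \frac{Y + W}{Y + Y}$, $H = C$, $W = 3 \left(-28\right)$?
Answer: $- \frac{424659}{339724} \approx -1.25$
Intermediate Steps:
$C = - \frac{1}{84931}$ ($C = \frac{1}{-84931} = - \frac{1}{84931} \approx -1.1774 \cdot 10^{-5}$)
$W = -84$
$H = - \frac{1}{84931} \approx -1.1774 \cdot 10^{-5}$
$w{\left(Y \right)} = \frac{-84 + Y}{2 Y}$ ($w{\left(Y \right)} = \frac{Y - 84}{Y + Y} = \frac{-84 + Y}{2 Y}$)
$H - w{\left(-56 \right)} = - \frac{1}{84931} - \frac{-84 - 56}{2 \left(-56\right)} = - \frac{1}{84931} - \frac{1}{2} \left(- \frac{1}{56}\right) \left(-140\right) = - \frac{1}{84931} - \frac{5}{4} = - \frac{424659}{339724}$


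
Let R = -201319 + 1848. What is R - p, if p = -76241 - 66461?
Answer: -56769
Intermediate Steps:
R = -199471
p = -142702
R - p = -199471 - 1*(-142702) = -199471 + 142702 = -56769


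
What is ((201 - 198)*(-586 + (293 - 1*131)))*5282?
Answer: -6718704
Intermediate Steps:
((201 - 198)*(-586 + (293 - 1*131)))*5282 = (3*(-586 + (293 - 131)))*5282 = (3*(-586 + 162))*5282 = (3*(-424))*5282 = -1272*5282 = -6718704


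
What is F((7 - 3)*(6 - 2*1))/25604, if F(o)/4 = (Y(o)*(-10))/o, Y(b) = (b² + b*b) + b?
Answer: -330/6401 ≈ -0.051554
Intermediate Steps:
Y(b) = b + 2*b² (Y(b) = (b² + b²) + b = 2*b² + b = b + 2*b²)
F(o) = -40 - 80*o (F(o) = 4*(((o*(1 + 2*o))*(-10))/o) = 4*((-10*o*(1 + 2*o))/o) = 4*(-10 - 20*o) = -40 - 80*o)
F((7 - 3)*(6 - 2*1))/25604 = (-40 - 80*(7 - 3)*(6 - 2*1))/25604 = (-40 - 320*(6 - 2))*(1/25604) = (-40 - 320*4)*(1/25604) = (-40 - 80*16)*(1/25604) = (-40 - 1280)*(1/25604) = -1320*1/25604 = -330/6401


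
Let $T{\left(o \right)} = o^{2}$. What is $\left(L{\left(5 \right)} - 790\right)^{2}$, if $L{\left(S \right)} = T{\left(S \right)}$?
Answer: $585225$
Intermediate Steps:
$L{\left(S \right)} = S^{2}$
$\left(L{\left(5 \right)} - 790\right)^{2} = \left(5^{2} - 790\right)^{2} = \left(25 - 790\right)^{2} = \left(-765\right)^{2} = 585225$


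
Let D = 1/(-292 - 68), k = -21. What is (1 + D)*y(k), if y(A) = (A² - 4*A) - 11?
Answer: 92263/180 ≈ 512.57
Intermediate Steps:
D = -1/360 (D = 1/(-360) = -1/360 ≈ -0.0027778)
y(A) = -11 + A² - 4*A
(1 + D)*y(k) = (1 - 1/360)*(-11 + (-21)² - 4*(-21)) = 359*(-11 + 441 + 84)/360 = (359/360)*514 = 92263/180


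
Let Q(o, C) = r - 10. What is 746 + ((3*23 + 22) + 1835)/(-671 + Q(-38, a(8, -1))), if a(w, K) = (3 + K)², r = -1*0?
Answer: 168700/227 ≈ 743.17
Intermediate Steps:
r = 0
Q(o, C) = -10 (Q(o, C) = 0 - 10 = -10)
746 + ((3*23 + 22) + 1835)/(-671 + Q(-38, a(8, -1))) = 746 + ((3*23 + 22) + 1835)/(-671 - 10) = 746 + ((69 + 22) + 1835)/(-681) = 746 + (91 + 1835)*(-1/681) = 746 + 1926*(-1/681) = 746 - 642/227 = 168700/227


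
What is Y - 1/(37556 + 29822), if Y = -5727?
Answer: -385873807/67378 ≈ -5727.0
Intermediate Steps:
Y - 1/(37556 + 29822) = -5727 - 1/(37556 + 29822) = -5727 - 1/67378 = -385873807/67378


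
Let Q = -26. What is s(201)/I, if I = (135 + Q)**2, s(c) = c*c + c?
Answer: 40602/11881 ≈ 3.4174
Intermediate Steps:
s(c) = c + c**2 (s(c) = c**2 + c = c + c**2)
I = 11881 (I = (135 - 26)**2 = 109**2 = 11881)
s(201)/I = (201*(1 + 201))/11881 = (201*202)*(1/11881) = 40602*(1/11881) = 40602/11881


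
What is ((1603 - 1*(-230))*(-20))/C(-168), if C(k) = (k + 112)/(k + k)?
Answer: -219960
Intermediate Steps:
C(k) = (112 + k)/(2*k) (C(k) = (112 + k)/((2*k)) = (112 + k)*(1/(2*k)) = (112 + k)/(2*k))
((1603 - 1*(-230))*(-20))/C(-168) = ((1603 - 1*(-230))*(-20))/(((½)*(112 - 168)/(-168))) = ((1603 + 230)*(-20))/(((½)*(-1/168)*(-56))) = (1833*(-20))/(⅙) = -36660*6 = -219960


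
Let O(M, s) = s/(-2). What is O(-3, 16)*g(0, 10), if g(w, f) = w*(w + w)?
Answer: 0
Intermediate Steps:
O(M, s) = -s/2 (O(M, s) = s*(-½) = -s/2)
g(w, f) = 2*w² (g(w, f) = w*(2*w) = 2*w²)
O(-3, 16)*g(0, 10) = (-½*16)*(2*0²) = -16*0 = -8*0 = 0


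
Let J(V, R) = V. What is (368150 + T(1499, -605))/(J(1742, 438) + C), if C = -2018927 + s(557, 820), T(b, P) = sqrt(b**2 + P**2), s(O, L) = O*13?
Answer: -184075/1004972 - sqrt(2613026)/2009944 ≈ -0.18397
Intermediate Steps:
s(O, L) = 13*O
T(b, P) = sqrt(P**2 + b**2)
C = -2011686 (C = -2018927 + 13*557 = -2018927 + 7241 = -2011686)
(368150 + T(1499, -605))/(J(1742, 438) + C) = (368150 + sqrt((-605)**2 + 1499**2))/(1742 - 2011686) = (368150 + sqrt(366025 + 2247001))/(-2009944) = (368150 + sqrt(2613026))*(-1/2009944) = -184075/1004972 - sqrt(2613026)/2009944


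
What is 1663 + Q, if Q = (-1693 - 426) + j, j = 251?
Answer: -205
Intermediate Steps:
Q = -1868 (Q = (-1693 - 426) + 251 = -2119 + 251 = -1868)
1663 + Q = 1663 - 1868 = -205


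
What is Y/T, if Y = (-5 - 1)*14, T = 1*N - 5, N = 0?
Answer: 84/5 ≈ 16.800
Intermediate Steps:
T = -5 (T = 1*0 - 5 = 0 - 5 = -5)
Y = -84 (Y = -6*14 = -84)
Y/T = -84/(-5) = -84*(-⅕) = 84/5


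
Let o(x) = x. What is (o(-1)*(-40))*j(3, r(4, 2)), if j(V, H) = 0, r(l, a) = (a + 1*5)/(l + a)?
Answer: 0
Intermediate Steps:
r(l, a) = (5 + a)/(a + l) (r(l, a) = (a + 5)/(a + l) = (5 + a)/(a + l))
(o(-1)*(-40))*j(3, r(4, 2)) = -1*(-40)*0 = 40*0 = 0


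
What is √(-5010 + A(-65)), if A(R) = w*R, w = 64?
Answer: I*√9170 ≈ 95.76*I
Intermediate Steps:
A(R) = 64*R
√(-5010 + A(-65)) = √(-5010 + 64*(-65)) = √(-5010 - 4160) = √(-9170) = I*√9170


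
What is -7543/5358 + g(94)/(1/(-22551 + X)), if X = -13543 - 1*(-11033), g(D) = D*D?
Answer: -62445797269/282 ≈ -2.2144e+8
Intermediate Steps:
g(D) = D**2
X = -2510 (X = -13543 + 11033 = -2510)
-7543/5358 + g(94)/(1/(-22551 + X)) = -7543/5358 + 94**2/(1/(-22551 - 2510)) = -7543*1/5358 + 8836/(1/(-25061)) = -397/282 + 8836/(-1/25061) = -397/282 + 8836*(-25061) = -397/282 - 221438996 = -62445797269/282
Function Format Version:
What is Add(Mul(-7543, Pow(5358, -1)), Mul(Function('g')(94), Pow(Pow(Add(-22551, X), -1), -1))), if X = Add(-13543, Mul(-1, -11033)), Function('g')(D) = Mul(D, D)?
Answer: Rational(-62445797269, 282) ≈ -2.2144e+8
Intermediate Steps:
Function('g')(D) = Pow(D, 2)
X = -2510 (X = Add(-13543, 11033) = -2510)
Add(Mul(-7543, Pow(5358, -1)), Mul(Function('g')(94), Pow(Pow(Add(-22551, X), -1), -1))) = Add(Mul(-7543, Pow(5358, -1)), Mul(Pow(94, 2), Pow(Pow(Add(-22551, -2510), -1), -1))) = Add(Mul(-7543, Rational(1, 5358)), Mul(8836, Pow(Pow(-25061, -1), -1))) = Add(Rational(-397, 282), Mul(8836, Pow(Rational(-1, 25061), -1))) = Add(Rational(-397, 282), Mul(8836, -25061)) = Add(Rational(-397, 282), -221438996) = Rational(-62445797269, 282)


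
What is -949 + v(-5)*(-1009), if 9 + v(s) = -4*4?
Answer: 24276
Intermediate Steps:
v(s) = -25 (v(s) = -9 - 4*4 = -9 - 16 = -25)
-949 + v(-5)*(-1009) = -949 - 25*(-1009) = -949 + 25225 = 24276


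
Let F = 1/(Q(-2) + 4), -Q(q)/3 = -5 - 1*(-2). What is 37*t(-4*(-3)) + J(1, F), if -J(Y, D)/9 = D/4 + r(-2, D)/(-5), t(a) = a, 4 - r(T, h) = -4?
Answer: 119139/260 ≈ 458.23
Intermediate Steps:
r(T, h) = 8 (r(T, h) = 4 - 1*(-4) = 4 + 4 = 8)
Q(q) = 9 (Q(q) = -3*(-5 - 1*(-2)) = -3*(-5 + 2) = -3*(-3) = 9)
F = 1/13 (F = 1/(9 + 4) = 1/13 ≈ 0.076923)
J(Y, D) = 72/5 - 9*D/4 (J(Y, D) = -9*(D/4 + 8/(-5)) = -9*(D*(1/4) + 8*(-1/5)) = -9*(D/4 - 8/5) = -9*(-8/5 + D/4) = 72/5 - 9*D/4)
37*t(-4*(-3)) + J(1, F) = 37*(-4*(-3)) + (72/5 - 9/4*1/13) = 37*12 + (72/5 - 9/52) = 444 + 3699/260 = 119139/260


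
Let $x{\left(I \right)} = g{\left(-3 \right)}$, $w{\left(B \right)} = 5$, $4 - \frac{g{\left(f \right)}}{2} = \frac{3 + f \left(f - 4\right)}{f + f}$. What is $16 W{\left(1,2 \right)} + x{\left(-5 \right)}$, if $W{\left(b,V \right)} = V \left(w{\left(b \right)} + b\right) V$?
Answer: $400$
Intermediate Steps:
$g{\left(f \right)} = 8 - \frac{3 + f \left(-4 + f\right)}{f}$ ($g{\left(f \right)} = 8 - 2 \frac{3 + f \left(f - 4\right)}{f + f} = 8 - 2 \frac{3 + f \left(-4 + f\right)}{2 f} = 8 - \frac{3 + f \left(-4 + f\right)}{f}$)
$x{\left(I \right)} = 16$ ($x{\left(I \right)} = 12 - -3 - \frac{3}{-3} = 12 + 3 - -1 = 12 + 3 + 1 = 16$)
$W{\left(b,V \right)} = V^{2} \left(5 + b\right)$ ($W{\left(b,V \right)} = V \left(5 + b\right) V = V^{2} \left(5 + b\right)$)
$16 W{\left(1,2 \right)} + x{\left(-5 \right)} = 16 \cdot 2^{2} \left(5 + 1\right) + 16 = 16 \cdot 4 \cdot 6 + 16 = 16 \cdot 24 + 16 = 384 + 16 = 400$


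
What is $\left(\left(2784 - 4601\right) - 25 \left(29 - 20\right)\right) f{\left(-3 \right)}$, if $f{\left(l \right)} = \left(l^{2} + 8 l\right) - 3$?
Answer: $36756$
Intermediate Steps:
$f{\left(l \right)} = -3 + l^{2} + 8 l$
$\left(\left(2784 - 4601\right) - 25 \left(29 - 20\right)\right) f{\left(-3 \right)} = \left(\left(2784 - 4601\right) - 25 \left(29 - 20\right)\right) \left(-3 + \left(-3\right)^{2} + 8 \left(-3\right)\right) = \left(-1817 - 225\right) \left(-3 + 9 - 24\right) = \left(-1817 - 225\right) \left(-18\right) = \left(-2042\right) \left(-18\right) = 36756$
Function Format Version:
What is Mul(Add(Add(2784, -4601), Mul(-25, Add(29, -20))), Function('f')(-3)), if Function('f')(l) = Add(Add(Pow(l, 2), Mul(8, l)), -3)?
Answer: 36756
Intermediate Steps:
Function('f')(l) = Add(-3, Pow(l, 2), Mul(8, l))
Mul(Add(Add(2784, -4601), Mul(-25, Add(29, -20))), Function('f')(-3)) = Mul(Add(Add(2784, -4601), Mul(-25, Add(29, -20))), Add(-3, Pow(-3, 2), Mul(8, -3))) = Mul(Add(-1817, Mul(-25, 9)), Add(-3, 9, -24)) = Mul(Add(-1817, -225), -18) = Mul(-2042, -18) = 36756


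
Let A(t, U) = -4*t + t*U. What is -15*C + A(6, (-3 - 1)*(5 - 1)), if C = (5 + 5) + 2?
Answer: -300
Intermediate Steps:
A(t, U) = -4*t + U*t
C = 12 (C = 10 + 2 = 12)
-15*C + A(6, (-3 - 1)*(5 - 1)) = -15*12 + 6*(-4 + (-3 - 1)*(5 - 1)) = -180 + 6*(-4 - 4*4) = -180 + 6*(-4 - 16) = -180 + 6*(-20) = -180 - 120 = -300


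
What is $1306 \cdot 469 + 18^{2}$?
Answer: $612838$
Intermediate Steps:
$1306 \cdot 469 + 18^{2} = 612514 + 324 = 612838$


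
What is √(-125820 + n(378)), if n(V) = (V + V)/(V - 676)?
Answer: 3*I*√310376238/149 ≈ 354.71*I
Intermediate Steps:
n(V) = 2*V/(-676 + V) (n(V) = (2*V)/(-676 + V) = 2*V/(-676 + V))
√(-125820 + n(378)) = √(-125820 + 2*378/(-676 + 378)) = √(-125820 + 2*378/(-298)) = √(-125820 + 2*378*(-1/298)) = √(-125820 - 378/149) = √(-18747558/149) = 3*I*√310376238/149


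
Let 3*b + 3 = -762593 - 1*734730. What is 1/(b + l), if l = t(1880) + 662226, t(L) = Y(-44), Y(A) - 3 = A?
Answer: 3/489229 ≈ 6.1321e-6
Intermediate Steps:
Y(A) = 3 + A
t(L) = -41 (t(L) = 3 - 44 = -41)
l = 662185 (l = -41 + 662226 = 662185)
b = -1497326/3 (b = -1 + (-762593 - 1*734730)/3 = -1 + (-762593 - 734730)/3 = -1 + (1/3)*(-1497323) = -1 - 1497323/3 = -1497326/3 ≈ -4.9911e+5)
1/(b + l) = 1/(-1497326/3 + 662185) = 1/(489229/3) = 3/489229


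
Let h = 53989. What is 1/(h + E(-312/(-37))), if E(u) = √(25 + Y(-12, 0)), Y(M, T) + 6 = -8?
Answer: 53989/2914812110 - √11/2914812110 ≈ 1.8521e-5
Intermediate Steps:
Y(M, T) = -14 (Y(M, T) = -6 - 8 = -14)
E(u) = √11 (E(u) = √(25 - 14) = √11)
1/(h + E(-312/(-37))) = 1/(53989 + √11)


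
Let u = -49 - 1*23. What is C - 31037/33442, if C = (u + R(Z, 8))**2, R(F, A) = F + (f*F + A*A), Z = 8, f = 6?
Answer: 77019331/33442 ≈ 2303.1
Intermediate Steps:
R(F, A) = A**2 + 7*F (R(F, A) = F + (6*F + A*A) = F + (6*F + A**2) = F + (A**2 + 6*F) = A**2 + 7*F)
u = -72 (u = -49 - 23 = -72)
C = 2304 (C = (-72 + (8**2 + 7*8))**2 = (-72 + (64 + 56))**2 = (-72 + 120)**2 = 48**2 = 2304)
C - 31037/33442 = 2304 - 31037/33442 = 77019331/33442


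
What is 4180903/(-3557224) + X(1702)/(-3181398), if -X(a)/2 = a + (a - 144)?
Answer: -603541970087/514406605416 ≈ -1.1733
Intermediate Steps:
X(a) = 288 - 4*a (X(a) = -2*(a + (a - 144)) = -2*(a + (-144 + a)) = -2*(-144 + 2*a) = 288 - 4*a)
4180903/(-3557224) + X(1702)/(-3181398) = 4180903/(-3557224) + (288 - 4*1702)/(-3181398) = 4180903*(-1/3557224) + (288 - 6808)*(-1/3181398) = -4180903/3557224 - 6520*(-1/3181398) = -4180903/3557224 + 3260/1590699 = -603541970087/514406605416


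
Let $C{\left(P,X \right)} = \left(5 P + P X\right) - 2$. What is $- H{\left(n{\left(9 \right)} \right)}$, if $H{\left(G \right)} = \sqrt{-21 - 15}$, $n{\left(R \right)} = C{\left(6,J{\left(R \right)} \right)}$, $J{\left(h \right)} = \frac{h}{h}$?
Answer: $- 6 i \approx - 6.0 i$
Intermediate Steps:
$J{\left(h \right)} = 1$
$C{\left(P,X \right)} = -2 + 5 P + P X$
$n{\left(R \right)} = 34$ ($n{\left(R \right)} = -2 + 5 \cdot 6 + 6 \cdot 1 = -2 + 30 + 6 = 34$)
$H{\left(G \right)} = 6 i$ ($H{\left(G \right)} = \sqrt{-36} = 6 i$)
$- H{\left(n{\left(9 \right)} \right)} = - 6 i$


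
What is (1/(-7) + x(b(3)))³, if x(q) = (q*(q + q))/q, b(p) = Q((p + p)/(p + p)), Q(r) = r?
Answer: 2197/343 ≈ 6.4053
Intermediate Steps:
b(p) = 1 (b(p) = (p + p)/(p + p) = (2*p)/((2*p)) = (2*p)*(1/(2*p)) = 1)
x(q) = 2*q (x(q) = (q*(2*q))/q = (2*q²)/q = 2*q)
(1/(-7) + x(b(3)))³ = (1/(-7) + 2*1)³ = (-⅐ + 2)³ = (13/7)³ = 2197/343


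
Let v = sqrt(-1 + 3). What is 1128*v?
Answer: 1128*sqrt(2) ≈ 1595.2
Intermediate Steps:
v = sqrt(2) ≈ 1.4142
1128*v = 1128*sqrt(2)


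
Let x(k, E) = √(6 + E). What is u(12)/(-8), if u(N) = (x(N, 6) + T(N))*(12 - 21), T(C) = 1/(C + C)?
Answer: 3/64 + 9*√3/4 ≈ 3.9440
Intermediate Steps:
T(C) = 1/(2*C)
u(N) = -18*√3 - 9/(2*N) (u(N) = (√(6 + 6) + 1/(2*N))*(12 - 21) = (√12 + 1/(2*N))*(-9) = (2*√3 + 1/(2*N))*(-9) = (1/(2*N) + 2*√3)*(-9) = -18*√3 - 9/(2*N))
u(12)/(-8) = (-18*√3 - 9/2/12)/(-8) = -(-18*√3 - 9/2*1/12)/8 = -(-18*√3 - 3/8)/8 = -(-3/8 - 18*√3)/8 = 3/64 + 9*√3/4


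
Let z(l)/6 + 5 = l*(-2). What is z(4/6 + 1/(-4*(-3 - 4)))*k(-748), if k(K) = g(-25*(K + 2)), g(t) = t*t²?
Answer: -1744973309125000/7 ≈ -2.4928e+14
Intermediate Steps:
g(t) = t³
k(K) = (-50 - 25*K)³ (k(K) = (-25*(K + 2))³ = (-25*(2 + K))³ = (-50 - 25*K)³)
z(l) = -30 - 12*l (z(l) = -30 + 6*(l*(-2)) = -30 + 6*(-2*l) = -30 - 12*l)
z(4/6 + 1/(-4*(-3 - 4)))*k(-748) = (-30 - 12*(4/6 + 1/(-4*(-3 - 4))))*(-15625*(2 - 748)³) = (-30 - 12*(4*(⅙) + 1/(-4*(-7))))*(-15625*(-746)³) = (-30 - 12*(⅔ + 1/28))*(-15625*(-415160936)) = (-30 - 12*(⅔ + 1*(1/28)))*6486889625000 = (-30 - 12*(⅔ + 1/28))*6486889625000 = (-30 - 12*59/84)*6486889625000 = (-30 - 59/7)*6486889625000 = -269/7*6486889625000 = -1744973309125000/7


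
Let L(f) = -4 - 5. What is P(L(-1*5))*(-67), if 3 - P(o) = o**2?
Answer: 5226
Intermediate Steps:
L(f) = -9
P(o) = 3 - o**2
P(L(-1*5))*(-67) = (3 - 1*(-9)**2)*(-67) = (3 - 1*81)*(-67) = (3 - 81)*(-67) = -78*(-67) = 5226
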